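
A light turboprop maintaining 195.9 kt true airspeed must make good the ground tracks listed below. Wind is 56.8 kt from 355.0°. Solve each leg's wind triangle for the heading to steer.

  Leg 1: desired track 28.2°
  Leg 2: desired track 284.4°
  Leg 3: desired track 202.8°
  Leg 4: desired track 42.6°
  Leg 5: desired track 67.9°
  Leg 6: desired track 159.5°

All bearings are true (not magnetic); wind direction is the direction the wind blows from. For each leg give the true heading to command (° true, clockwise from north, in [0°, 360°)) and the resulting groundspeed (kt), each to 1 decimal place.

Leg 1: desired track 28.2°; wind correction -9.1° → command heading 19.1°, groundspeed 145.9 kt
Leg 2: desired track 284.4°; wind correction +15.9° → command heading 300.3°, groundspeed 169.6 kt
Leg 3: desired track 202.8°; wind correction +7.8° → command heading 210.6°, groundspeed 244.3 kt
Leg 4: desired track 42.6°; wind correction -12.4° → command heading 30.2°, groundspeed 153.1 kt
Leg 5: desired track 67.9°; wind correction -16.1° → command heading 51.8°, groundspeed 171.5 kt
Leg 6: desired track 159.5°; wind correction -4.4° → command heading 155.1°, groundspeed 250.0 kt

Leg 1: heading=19.1°, groundspeed=145.9 kt
Leg 2: heading=300.3°, groundspeed=169.6 kt
Leg 3: heading=210.6°, groundspeed=244.3 kt
Leg 4: heading=30.2°, groundspeed=153.1 kt
Leg 5: heading=51.8°, groundspeed=171.5 kt
Leg 6: heading=155.1°, groundspeed=250.0 kt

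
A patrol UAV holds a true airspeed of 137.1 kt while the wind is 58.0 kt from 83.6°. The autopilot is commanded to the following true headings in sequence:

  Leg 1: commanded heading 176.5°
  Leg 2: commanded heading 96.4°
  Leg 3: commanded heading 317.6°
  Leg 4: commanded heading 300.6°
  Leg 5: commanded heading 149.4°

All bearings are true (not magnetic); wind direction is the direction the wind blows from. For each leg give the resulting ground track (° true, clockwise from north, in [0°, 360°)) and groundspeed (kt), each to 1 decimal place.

Leg 1: track=199.0°, groundspeed=151.5 kt
Leg 2: track=105.5°, groundspeed=81.6 kt
Leg 3: track=302.3°, groundspeed=177.5 kt
Leg 4: track=289.8°, groundspeed=186.7 kt
Leg 5: track=174.4°, groundspeed=125.1 kt

Leg 1: heading 176.5°; drift +22.5° → track 199.0°, groundspeed 151.5 kt
Leg 2: heading 96.4°; drift +9.1° → track 105.5°, groundspeed 81.6 kt
Leg 3: heading 317.6°; drift -15.3° → track 302.3°, groundspeed 177.5 kt
Leg 4: heading 300.6°; drift -10.8° → track 289.8°, groundspeed 186.7 kt
Leg 5: heading 149.4°; drift +25.0° → track 174.4°, groundspeed 125.1 kt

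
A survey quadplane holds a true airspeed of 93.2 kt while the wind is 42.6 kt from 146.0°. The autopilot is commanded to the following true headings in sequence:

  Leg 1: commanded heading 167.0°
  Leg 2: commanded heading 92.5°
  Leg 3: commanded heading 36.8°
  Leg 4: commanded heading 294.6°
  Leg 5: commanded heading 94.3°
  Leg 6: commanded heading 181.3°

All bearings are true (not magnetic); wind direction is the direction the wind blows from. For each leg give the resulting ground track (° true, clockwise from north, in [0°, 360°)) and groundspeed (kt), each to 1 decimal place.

Leg 1: heading 167.0°; drift +15.9° → track 182.9°, groundspeed 55.6 kt
Leg 2: heading 92.5°; drift -26.8° → track 65.7°, groundspeed 76.0 kt
Leg 3: heading 36.8°; drift -20.6° → track 16.2°, groundspeed 114.5 kt
Leg 4: heading 294.6°; drift +9.7° → track 304.3°, groundspeed 131.4 kt
Leg 5: heading 94.3°; drift -26.6° → track 67.7°, groundspeed 74.7 kt
Leg 6: heading 181.3°; drift +22.8° → track 204.1°, groundspeed 63.4 kt

Leg 1: track=182.9°, groundspeed=55.6 kt
Leg 2: track=65.7°, groundspeed=76.0 kt
Leg 3: track=16.2°, groundspeed=114.5 kt
Leg 4: track=304.3°, groundspeed=131.4 kt
Leg 5: track=67.7°, groundspeed=74.7 kt
Leg 6: track=204.1°, groundspeed=63.4 kt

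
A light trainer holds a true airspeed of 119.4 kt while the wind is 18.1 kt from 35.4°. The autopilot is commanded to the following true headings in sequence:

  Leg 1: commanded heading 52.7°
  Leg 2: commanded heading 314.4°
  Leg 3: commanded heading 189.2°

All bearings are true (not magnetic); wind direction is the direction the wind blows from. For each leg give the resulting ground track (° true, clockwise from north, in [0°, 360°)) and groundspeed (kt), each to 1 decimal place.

Leg 1: track=55.7°, groundspeed=102.3 kt
Leg 2: track=305.7°, groundspeed=117.9 kt
Leg 3: track=192.6°, groundspeed=135.9 kt

Leg 1: heading 52.7°; drift +3.0° → track 55.7°, groundspeed 102.3 kt
Leg 2: heading 314.4°; drift -8.7° → track 305.7°, groundspeed 117.9 kt
Leg 3: heading 189.2°; drift +3.4° → track 192.6°, groundspeed 135.9 kt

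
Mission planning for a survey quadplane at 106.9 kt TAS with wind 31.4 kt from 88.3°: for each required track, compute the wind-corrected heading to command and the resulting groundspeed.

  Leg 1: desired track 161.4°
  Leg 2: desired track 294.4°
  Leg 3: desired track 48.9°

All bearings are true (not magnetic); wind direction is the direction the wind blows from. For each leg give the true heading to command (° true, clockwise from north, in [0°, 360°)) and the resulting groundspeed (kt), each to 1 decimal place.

Leg 1: desired track 161.4°; wind correction -16.3° → command heading 145.1°, groundspeed 93.5 kt
Leg 2: desired track 294.4°; wind correction +7.4° → command heading 301.8°, groundspeed 134.2 kt
Leg 3: desired track 48.9°; wind correction +10.7° → command heading 59.6°, groundspeed 80.8 kt

Leg 1: heading=145.1°, groundspeed=93.5 kt
Leg 2: heading=301.8°, groundspeed=134.2 kt
Leg 3: heading=59.6°, groundspeed=80.8 kt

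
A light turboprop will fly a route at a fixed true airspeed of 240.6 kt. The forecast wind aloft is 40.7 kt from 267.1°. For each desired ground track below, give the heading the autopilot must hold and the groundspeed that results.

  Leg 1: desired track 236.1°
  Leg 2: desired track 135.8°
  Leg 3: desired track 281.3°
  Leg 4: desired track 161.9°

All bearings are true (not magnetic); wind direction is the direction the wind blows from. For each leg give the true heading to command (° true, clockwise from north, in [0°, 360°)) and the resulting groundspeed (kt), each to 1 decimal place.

Leg 1: heading=241.1°, groundspeed=204.8 kt
Leg 2: heading=143.1°, groundspeed=265.5 kt
Leg 3: heading=278.9°, groundspeed=200.9 kt
Leg 4: heading=171.3°, groundspeed=248.0 kt

Leg 1: desired track 236.1°; wind correction +5.0° → command heading 241.1°, groundspeed 204.8 kt
Leg 2: desired track 135.8°; wind correction +7.3° → command heading 143.1°, groundspeed 265.5 kt
Leg 3: desired track 281.3°; wind correction -2.4° → command heading 278.9°, groundspeed 200.9 kt
Leg 4: desired track 161.9°; wind correction +9.4° → command heading 171.3°, groundspeed 248.0 kt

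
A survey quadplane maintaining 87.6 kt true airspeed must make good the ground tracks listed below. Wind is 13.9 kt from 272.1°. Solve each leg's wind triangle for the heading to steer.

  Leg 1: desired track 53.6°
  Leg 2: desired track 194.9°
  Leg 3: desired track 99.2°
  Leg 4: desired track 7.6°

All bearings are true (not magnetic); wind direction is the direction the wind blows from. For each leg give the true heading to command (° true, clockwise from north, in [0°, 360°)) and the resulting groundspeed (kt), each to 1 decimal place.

Leg 1: desired track 53.6°; wind correction -5.7° → command heading 47.9°, groundspeed 98.0 kt
Leg 2: desired track 194.9°; wind correction +8.9° → command heading 203.8°, groundspeed 83.5 kt
Leg 3: desired track 99.2°; wind correction +1.1° → command heading 100.3°, groundspeed 101.4 kt
Leg 4: desired track 7.6°; wind correction -9.1° → command heading 358.5°, groundspeed 87.8 kt

Leg 1: heading=47.9°, groundspeed=98.0 kt
Leg 2: heading=203.8°, groundspeed=83.5 kt
Leg 3: heading=100.3°, groundspeed=101.4 kt
Leg 4: heading=358.5°, groundspeed=87.8 kt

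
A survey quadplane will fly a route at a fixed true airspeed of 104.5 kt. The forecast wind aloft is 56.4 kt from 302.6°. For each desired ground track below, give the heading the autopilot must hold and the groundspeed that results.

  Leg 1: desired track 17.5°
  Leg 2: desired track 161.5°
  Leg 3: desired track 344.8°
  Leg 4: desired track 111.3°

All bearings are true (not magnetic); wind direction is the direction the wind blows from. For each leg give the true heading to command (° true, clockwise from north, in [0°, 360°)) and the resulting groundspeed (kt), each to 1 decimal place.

Leg 1: heading=346.1°, groundspeed=74.5 kt
Leg 2: heading=181.3°, groundspeed=142.2 kt
Leg 3: heading=323.5°, groundspeed=55.6 kt
Leg 4: heading=105.2°, groundspeed=159.2 kt

Leg 1: desired track 17.5°; wind correction -31.4° → command heading 346.1°, groundspeed 74.5 kt
Leg 2: desired track 161.5°; wind correction +19.8° → command heading 181.3°, groundspeed 142.2 kt
Leg 3: desired track 344.8°; wind correction -21.3° → command heading 323.5°, groundspeed 55.6 kt
Leg 4: desired track 111.3°; wind correction -6.1° → command heading 105.2°, groundspeed 159.2 kt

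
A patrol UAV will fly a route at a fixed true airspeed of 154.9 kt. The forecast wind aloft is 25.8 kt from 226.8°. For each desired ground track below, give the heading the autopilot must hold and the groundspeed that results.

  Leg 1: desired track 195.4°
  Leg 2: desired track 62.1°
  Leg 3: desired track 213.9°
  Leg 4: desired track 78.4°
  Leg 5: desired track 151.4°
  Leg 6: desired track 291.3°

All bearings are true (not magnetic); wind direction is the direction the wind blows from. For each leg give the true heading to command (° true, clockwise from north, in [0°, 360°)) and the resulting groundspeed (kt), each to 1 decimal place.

Leg 1: heading=200.4°, groundspeed=132.3 kt
Leg 2: heading=64.6°, groundspeed=179.6 kt
Leg 3: heading=216.0°, groundspeed=129.6 kt
Leg 4: heading=83.4°, groundspeed=176.3 kt
Leg 5: heading=160.7°, groundspeed=146.4 kt
Leg 6: heading=282.7°, groundspeed=142.0 kt

Leg 1: desired track 195.4°; wind correction +5.0° → command heading 200.4°, groundspeed 132.3 kt
Leg 2: desired track 62.1°; wind correction +2.5° → command heading 64.6°, groundspeed 179.6 kt
Leg 3: desired track 213.9°; wind correction +2.1° → command heading 216.0°, groundspeed 129.6 kt
Leg 4: desired track 78.4°; wind correction +5.0° → command heading 83.4°, groundspeed 176.3 kt
Leg 5: desired track 151.4°; wind correction +9.3° → command heading 160.7°, groundspeed 146.4 kt
Leg 6: desired track 291.3°; wind correction -8.6° → command heading 282.7°, groundspeed 142.0 kt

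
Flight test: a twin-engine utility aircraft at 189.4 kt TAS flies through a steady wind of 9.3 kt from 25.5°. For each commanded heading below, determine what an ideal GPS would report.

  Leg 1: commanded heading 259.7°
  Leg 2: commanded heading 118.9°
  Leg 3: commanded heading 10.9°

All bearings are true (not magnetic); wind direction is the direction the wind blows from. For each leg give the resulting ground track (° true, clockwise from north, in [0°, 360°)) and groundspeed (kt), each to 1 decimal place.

Leg 1: track=257.5°, groundspeed=195.0 kt
Leg 2: track=121.7°, groundspeed=190.2 kt
Leg 3: track=10.2°, groundspeed=180.4 kt

Leg 1: heading 259.7°; drift -2.2° → track 257.5°, groundspeed 195.0 kt
Leg 2: heading 118.9°; drift +2.8° → track 121.7°, groundspeed 190.2 kt
Leg 3: heading 10.9°; drift -0.7° → track 10.2°, groundspeed 180.4 kt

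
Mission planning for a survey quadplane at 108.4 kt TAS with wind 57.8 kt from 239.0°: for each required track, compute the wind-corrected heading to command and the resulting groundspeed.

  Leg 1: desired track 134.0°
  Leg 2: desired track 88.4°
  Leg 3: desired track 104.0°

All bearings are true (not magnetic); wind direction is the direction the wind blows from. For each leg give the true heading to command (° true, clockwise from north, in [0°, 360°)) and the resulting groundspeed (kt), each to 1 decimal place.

Leg 1: desired track 134.0°; wind correction +31.0° → command heading 165.0°, groundspeed 107.9 kt
Leg 2: desired track 88.4°; wind correction +15.2° → command heading 103.6°, groundspeed 155.0 kt
Leg 3: desired track 104.0°; wind correction +22.2° → command heading 126.2°, groundspeed 141.3 kt

Leg 1: heading=165.0°, groundspeed=107.9 kt
Leg 2: heading=103.6°, groundspeed=155.0 kt
Leg 3: heading=126.2°, groundspeed=141.3 kt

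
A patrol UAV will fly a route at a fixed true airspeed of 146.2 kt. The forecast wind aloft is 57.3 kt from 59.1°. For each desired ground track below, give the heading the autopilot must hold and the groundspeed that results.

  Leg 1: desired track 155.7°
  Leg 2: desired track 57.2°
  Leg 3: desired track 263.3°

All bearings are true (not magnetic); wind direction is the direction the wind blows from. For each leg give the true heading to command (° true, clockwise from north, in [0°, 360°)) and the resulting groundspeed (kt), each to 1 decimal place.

Leg 1: heading=132.8°, groundspeed=141.3 kt
Leg 2: heading=57.9°, groundspeed=88.9 kt
Leg 3: heading=272.5°, groundspeed=196.6 kt

Leg 1: desired track 155.7°; wind correction -22.9° → command heading 132.8°, groundspeed 141.3 kt
Leg 2: desired track 57.2°; wind correction +0.7° → command heading 57.9°, groundspeed 88.9 kt
Leg 3: desired track 263.3°; wind correction +9.2° → command heading 272.5°, groundspeed 196.6 kt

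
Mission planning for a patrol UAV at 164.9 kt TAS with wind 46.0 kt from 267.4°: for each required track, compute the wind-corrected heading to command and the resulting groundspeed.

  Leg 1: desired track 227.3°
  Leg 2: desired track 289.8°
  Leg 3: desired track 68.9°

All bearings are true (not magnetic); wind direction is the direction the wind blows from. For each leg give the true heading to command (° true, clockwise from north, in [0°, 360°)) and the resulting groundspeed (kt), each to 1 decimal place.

Leg 1: desired track 227.3°; wind correction +10.4° → command heading 237.7°, groundspeed 127.0 kt
Leg 2: desired track 289.8°; wind correction -6.1° → command heading 283.7°, groundspeed 121.4 kt
Leg 3: desired track 68.9°; wind correction -5.1° → command heading 63.8°, groundspeed 207.9 kt

Leg 1: heading=237.7°, groundspeed=127.0 kt
Leg 2: heading=283.7°, groundspeed=121.4 kt
Leg 3: heading=63.8°, groundspeed=207.9 kt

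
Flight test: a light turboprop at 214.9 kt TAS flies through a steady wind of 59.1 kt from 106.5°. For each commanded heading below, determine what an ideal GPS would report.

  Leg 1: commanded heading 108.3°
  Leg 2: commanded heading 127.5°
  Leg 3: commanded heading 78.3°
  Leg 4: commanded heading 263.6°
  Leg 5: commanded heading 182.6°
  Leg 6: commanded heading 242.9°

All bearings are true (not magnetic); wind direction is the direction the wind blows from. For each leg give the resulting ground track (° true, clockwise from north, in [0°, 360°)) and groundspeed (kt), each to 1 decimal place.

Leg 1: heading 108.3°; drift +0.7° → track 109.0°, groundspeed 155.8 kt
Leg 2: heading 127.5°; drift +7.6° → track 135.1°, groundspeed 161.1 kt
Leg 3: heading 78.3°; drift -9.7° → track 68.6°, groundspeed 165.2 kt
Leg 4: heading 263.6°; drift +4.9° → track 268.5°, groundspeed 270.3 kt
Leg 5: heading 182.6°; drift +16.0° → track 198.6°, groundspeed 208.7 kt
Leg 6: heading 242.9°; drift +9.0° → track 251.9°, groundspeed 260.9 kt

Leg 1: track=109.0°, groundspeed=155.8 kt
Leg 2: track=135.1°, groundspeed=161.1 kt
Leg 3: track=68.6°, groundspeed=165.2 kt
Leg 4: track=268.5°, groundspeed=270.3 kt
Leg 5: track=198.6°, groundspeed=208.7 kt
Leg 6: track=251.9°, groundspeed=260.9 kt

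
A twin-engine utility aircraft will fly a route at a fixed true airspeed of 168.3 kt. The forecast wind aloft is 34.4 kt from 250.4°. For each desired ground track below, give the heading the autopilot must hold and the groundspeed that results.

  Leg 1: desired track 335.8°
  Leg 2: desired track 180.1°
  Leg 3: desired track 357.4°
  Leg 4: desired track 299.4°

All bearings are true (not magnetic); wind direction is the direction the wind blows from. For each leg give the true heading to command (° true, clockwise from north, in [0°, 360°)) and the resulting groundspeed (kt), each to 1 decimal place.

Leg 1: desired track 335.8°; wind correction -11.8° → command heading 324.0°, groundspeed 162.0 kt
Leg 2: desired track 180.1°; wind correction +11.1° → command heading 191.2°, groundspeed 153.6 kt
Leg 3: desired track 357.4°; wind correction -11.3° → command heading 346.1°, groundspeed 175.1 kt
Leg 4: desired track 299.4°; wind correction -8.9° → command heading 290.5°, groundspeed 143.7 kt

Leg 1: heading=324.0°, groundspeed=162.0 kt
Leg 2: heading=191.2°, groundspeed=153.6 kt
Leg 3: heading=346.1°, groundspeed=175.1 kt
Leg 4: heading=290.5°, groundspeed=143.7 kt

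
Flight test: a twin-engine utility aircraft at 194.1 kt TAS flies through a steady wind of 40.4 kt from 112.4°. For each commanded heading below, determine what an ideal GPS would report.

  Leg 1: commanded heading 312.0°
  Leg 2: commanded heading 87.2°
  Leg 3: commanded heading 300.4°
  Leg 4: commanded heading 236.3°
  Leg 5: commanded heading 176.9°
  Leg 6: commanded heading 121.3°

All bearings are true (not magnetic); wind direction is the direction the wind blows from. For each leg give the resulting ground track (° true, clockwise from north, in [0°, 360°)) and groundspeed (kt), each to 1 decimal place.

Leg 1: track=308.7°, groundspeed=232.6 kt
Leg 2: track=81.0°, groundspeed=158.5 kt
Leg 3: track=299.0°, groundspeed=234.2 kt
Leg 4: track=245.1°, groundspeed=219.2 kt
Leg 5: track=188.6°, groundspeed=180.4 kt
Leg 6: track=123.6°, groundspeed=154.3 kt

Leg 1: heading 312.0°; drift -3.3° → track 308.7°, groundspeed 232.6 kt
Leg 2: heading 87.2°; drift -6.2° → track 81.0°, groundspeed 158.5 kt
Leg 3: heading 300.4°; drift -1.4° → track 299.0°, groundspeed 234.2 kt
Leg 4: heading 236.3°; drift +8.8° → track 245.1°, groundspeed 219.2 kt
Leg 5: heading 176.9°; drift +11.7° → track 188.6°, groundspeed 180.4 kt
Leg 6: heading 121.3°; drift +2.3° → track 123.6°, groundspeed 154.3 kt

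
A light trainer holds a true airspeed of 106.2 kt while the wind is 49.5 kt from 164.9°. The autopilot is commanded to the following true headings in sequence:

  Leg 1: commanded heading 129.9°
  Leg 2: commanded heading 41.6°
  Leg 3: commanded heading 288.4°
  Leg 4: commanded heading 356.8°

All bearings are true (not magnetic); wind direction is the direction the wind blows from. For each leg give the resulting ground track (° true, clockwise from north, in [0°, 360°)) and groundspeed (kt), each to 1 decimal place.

Leg 1: heading 129.9°; drift -23.4° → track 106.5°, groundspeed 71.5 kt
Leg 2: heading 41.6°; drift -17.2° → track 24.4°, groundspeed 139.6 kt
Leg 3: heading 288.4°; drift +17.2° → track 305.6°, groundspeed 139.8 kt
Leg 4: heading 356.8°; drift -3.8° → track 353.0°, groundspeed 155.0 kt

Leg 1: track=106.5°, groundspeed=71.5 kt
Leg 2: track=24.4°, groundspeed=139.6 kt
Leg 3: track=305.6°, groundspeed=139.8 kt
Leg 4: track=353.0°, groundspeed=155.0 kt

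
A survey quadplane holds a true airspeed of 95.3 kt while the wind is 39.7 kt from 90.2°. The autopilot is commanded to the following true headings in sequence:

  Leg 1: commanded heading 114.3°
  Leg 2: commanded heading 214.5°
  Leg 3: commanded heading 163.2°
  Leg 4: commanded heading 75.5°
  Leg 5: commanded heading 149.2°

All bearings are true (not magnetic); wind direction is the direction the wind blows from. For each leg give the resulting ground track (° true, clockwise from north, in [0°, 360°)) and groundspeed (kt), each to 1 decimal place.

Leg 1: heading 114.3°; drift +15.3° → track 129.6°, groundspeed 61.2 kt
Leg 2: heading 214.5°; drift +15.6° → track 230.1°, groundspeed 122.2 kt
Leg 3: heading 163.2°; drift +24.4° → track 187.6°, groundspeed 91.9 kt
Leg 4: heading 75.5°; drift -10.0° → track 65.5°, groundspeed 57.8 kt
Leg 5: heading 149.2°; drift +24.4° → track 173.6°, groundspeed 82.2 kt

Leg 1: track=129.6°, groundspeed=61.2 kt
Leg 2: track=230.1°, groundspeed=122.2 kt
Leg 3: track=187.6°, groundspeed=91.9 kt
Leg 4: track=65.5°, groundspeed=57.8 kt
Leg 5: track=173.6°, groundspeed=82.2 kt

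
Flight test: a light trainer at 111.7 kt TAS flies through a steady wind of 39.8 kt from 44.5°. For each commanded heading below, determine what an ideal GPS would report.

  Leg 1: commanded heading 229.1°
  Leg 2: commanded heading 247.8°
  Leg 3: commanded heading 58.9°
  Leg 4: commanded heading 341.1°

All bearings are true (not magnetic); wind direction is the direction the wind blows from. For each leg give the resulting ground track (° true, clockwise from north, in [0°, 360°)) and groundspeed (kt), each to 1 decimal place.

Leg 1: heading 229.1°; drift -1.2° → track 227.9°, groundspeed 151.4 kt
Leg 2: heading 247.8°; drift -6.1° → track 241.7°, groundspeed 149.1 kt
Leg 3: heading 58.9°; drift +7.7° → track 66.6°, groundspeed 73.8 kt
Leg 4: heading 341.1°; drift -20.8° → track 320.3°, groundspeed 100.4 kt

Leg 1: track=227.9°, groundspeed=151.4 kt
Leg 2: track=241.7°, groundspeed=149.1 kt
Leg 3: track=66.6°, groundspeed=73.8 kt
Leg 4: track=320.3°, groundspeed=100.4 kt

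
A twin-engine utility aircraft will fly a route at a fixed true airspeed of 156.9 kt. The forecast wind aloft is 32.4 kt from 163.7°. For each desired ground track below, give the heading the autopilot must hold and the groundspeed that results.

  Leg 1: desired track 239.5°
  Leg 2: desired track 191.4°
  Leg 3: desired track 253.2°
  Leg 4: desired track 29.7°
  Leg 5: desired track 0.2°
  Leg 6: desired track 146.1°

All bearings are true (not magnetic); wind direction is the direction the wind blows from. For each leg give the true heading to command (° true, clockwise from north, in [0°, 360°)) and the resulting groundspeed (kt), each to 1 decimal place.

Leg 1: heading=228.0°, groundspeed=145.8 kt
Leg 2: heading=185.9°, groundspeed=127.5 kt
Leg 3: heading=241.3°, groundspeed=153.2 kt
Leg 4: heading=38.2°, groundspeed=177.7 kt
Leg 5: heading=3.6°, groundspeed=187.7 kt
Leg 6: heading=149.7°, groundspeed=125.7 kt

Leg 1: desired track 239.5°; wind correction -11.5° → command heading 228.0°, groundspeed 145.8 kt
Leg 2: desired track 191.4°; wind correction -5.5° → command heading 185.9°, groundspeed 127.5 kt
Leg 3: desired track 253.2°; wind correction -11.9° → command heading 241.3°, groundspeed 153.2 kt
Leg 4: desired track 29.7°; wind correction +8.5° → command heading 38.2°, groundspeed 177.7 kt
Leg 5: desired track 0.2°; wind correction +3.4° → command heading 3.6°, groundspeed 187.7 kt
Leg 6: desired track 146.1°; wind correction +3.6° → command heading 149.7°, groundspeed 125.7 kt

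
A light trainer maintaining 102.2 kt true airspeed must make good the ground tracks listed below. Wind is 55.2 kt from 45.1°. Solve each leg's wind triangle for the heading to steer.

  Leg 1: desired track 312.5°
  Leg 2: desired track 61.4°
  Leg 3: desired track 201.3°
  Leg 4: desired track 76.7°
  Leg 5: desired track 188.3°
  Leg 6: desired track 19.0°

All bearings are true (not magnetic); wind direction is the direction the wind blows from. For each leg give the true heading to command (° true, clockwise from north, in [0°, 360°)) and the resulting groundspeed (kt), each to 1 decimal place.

Leg 1: desired track 312.5°; wind correction +32.7° → command heading 345.2°, groundspeed 88.6 kt
Leg 2: desired track 61.4°; wind correction -8.7° → command heading 52.7°, groundspeed 48.0 kt
Leg 3: desired track 201.3°; wind correction -12.6° → command heading 188.7°, groundspeed 150.2 kt
Leg 4: desired track 76.7°; wind correction -16.4° → command heading 60.3°, groundspeed 51.0 kt
Leg 5: desired track 188.3°; wind correction -18.9° → command heading 169.4°, groundspeed 140.9 kt
Leg 6: desired track 19.0°; wind correction +13.7° → command heading 32.7°, groundspeed 49.7 kt

Leg 1: heading=345.2°, groundspeed=88.6 kt
Leg 2: heading=52.7°, groundspeed=48.0 kt
Leg 3: heading=188.7°, groundspeed=150.2 kt
Leg 4: heading=60.3°, groundspeed=51.0 kt
Leg 5: heading=169.4°, groundspeed=140.9 kt
Leg 6: heading=32.7°, groundspeed=49.7 kt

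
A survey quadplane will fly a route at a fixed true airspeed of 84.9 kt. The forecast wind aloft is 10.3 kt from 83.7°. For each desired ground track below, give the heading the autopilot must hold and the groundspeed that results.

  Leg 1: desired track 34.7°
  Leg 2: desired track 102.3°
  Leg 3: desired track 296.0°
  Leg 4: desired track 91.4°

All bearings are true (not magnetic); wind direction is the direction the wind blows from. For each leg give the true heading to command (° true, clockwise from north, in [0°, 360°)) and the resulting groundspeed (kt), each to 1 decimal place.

Leg 1: desired track 34.7°; wind correction +5.3° → command heading 40.0°, groundspeed 77.8 kt
Leg 2: desired track 102.3°; wind correction -2.2° → command heading 100.1°, groundspeed 75.1 kt
Leg 3: desired track 296.0°; wind correction +3.7° → command heading 299.7°, groundspeed 93.4 kt
Leg 4: desired track 91.4°; wind correction -0.9° → command heading 90.5°, groundspeed 74.7 kt

Leg 1: heading=40.0°, groundspeed=77.8 kt
Leg 2: heading=100.1°, groundspeed=75.1 kt
Leg 3: heading=299.7°, groundspeed=93.4 kt
Leg 4: heading=90.5°, groundspeed=74.7 kt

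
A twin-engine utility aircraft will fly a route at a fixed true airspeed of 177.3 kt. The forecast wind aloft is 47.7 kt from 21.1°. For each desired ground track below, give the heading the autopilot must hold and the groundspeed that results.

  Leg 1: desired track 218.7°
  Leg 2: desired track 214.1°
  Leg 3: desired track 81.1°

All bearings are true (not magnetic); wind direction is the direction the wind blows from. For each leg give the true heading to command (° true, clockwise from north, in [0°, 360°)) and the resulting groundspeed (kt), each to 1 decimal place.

Leg 1: heading=223.4°, groundspeed=222.2 kt
Leg 2: heading=217.6°, groundspeed=223.5 kt
Leg 3: heading=67.6°, groundspeed=148.6 kt

Leg 1: desired track 218.7°; wind correction +4.7° → command heading 223.4°, groundspeed 222.2 kt
Leg 2: desired track 214.1°; wind correction +3.5° → command heading 217.6°, groundspeed 223.5 kt
Leg 3: desired track 81.1°; wind correction -13.5° → command heading 67.6°, groundspeed 148.6 kt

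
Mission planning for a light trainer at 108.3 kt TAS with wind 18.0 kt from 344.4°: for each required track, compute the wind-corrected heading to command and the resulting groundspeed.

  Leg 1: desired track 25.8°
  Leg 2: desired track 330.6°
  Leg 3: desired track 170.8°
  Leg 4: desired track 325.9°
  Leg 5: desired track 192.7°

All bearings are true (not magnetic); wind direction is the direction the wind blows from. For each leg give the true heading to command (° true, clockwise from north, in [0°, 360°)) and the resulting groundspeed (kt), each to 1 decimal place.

Leg 1: desired track 25.8°; wind correction -6.3° → command heading 19.5°, groundspeed 94.1 kt
Leg 2: desired track 330.6°; wind correction +2.3° → command heading 332.9°, groundspeed 90.7 kt
Leg 3: desired track 170.8°; wind correction +1.1° → command heading 171.9°, groundspeed 126.2 kt
Leg 4: desired track 325.9°; wind correction +3.0° → command heading 328.9°, groundspeed 91.1 kt
Leg 5: desired track 192.7°; wind correction +4.5° → command heading 197.2°, groundspeed 123.8 kt

Leg 1: heading=19.5°, groundspeed=94.1 kt
Leg 2: heading=332.9°, groundspeed=90.7 kt
Leg 3: heading=171.9°, groundspeed=126.2 kt
Leg 4: heading=328.9°, groundspeed=91.1 kt
Leg 5: heading=197.2°, groundspeed=123.8 kt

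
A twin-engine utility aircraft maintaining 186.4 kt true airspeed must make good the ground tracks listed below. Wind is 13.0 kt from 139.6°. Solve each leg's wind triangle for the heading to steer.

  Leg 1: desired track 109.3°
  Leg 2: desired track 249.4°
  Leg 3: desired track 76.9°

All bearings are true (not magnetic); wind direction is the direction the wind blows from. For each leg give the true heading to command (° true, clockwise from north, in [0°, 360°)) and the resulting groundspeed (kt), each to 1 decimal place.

Leg 1: desired track 109.3°; wind correction +2.0° → command heading 111.3°, groundspeed 175.1 kt
Leg 2: desired track 249.4°; wind correction -3.8° → command heading 245.6°, groundspeed 190.4 kt
Leg 3: desired track 76.9°; wind correction +3.6° → command heading 80.5°, groundspeed 180.1 kt

Leg 1: heading=111.3°, groundspeed=175.1 kt
Leg 2: heading=245.6°, groundspeed=190.4 kt
Leg 3: heading=80.5°, groundspeed=180.1 kt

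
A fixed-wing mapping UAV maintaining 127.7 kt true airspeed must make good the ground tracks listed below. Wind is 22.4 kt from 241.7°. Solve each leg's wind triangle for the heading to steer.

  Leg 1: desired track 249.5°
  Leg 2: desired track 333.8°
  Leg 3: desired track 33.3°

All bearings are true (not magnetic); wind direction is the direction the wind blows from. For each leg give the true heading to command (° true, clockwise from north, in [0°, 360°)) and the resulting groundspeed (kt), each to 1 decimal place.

Leg 1: desired track 249.5°; wind correction -1.4° → command heading 248.1°, groundspeed 105.5 kt
Leg 2: desired track 333.8°; wind correction -10.1° → command heading 323.7°, groundspeed 126.5 kt
Leg 3: desired track 33.3°; wind correction -4.8° → command heading 28.5°, groundspeed 147.0 kt

Leg 1: heading=248.1°, groundspeed=105.5 kt
Leg 2: heading=323.7°, groundspeed=126.5 kt
Leg 3: heading=28.5°, groundspeed=147.0 kt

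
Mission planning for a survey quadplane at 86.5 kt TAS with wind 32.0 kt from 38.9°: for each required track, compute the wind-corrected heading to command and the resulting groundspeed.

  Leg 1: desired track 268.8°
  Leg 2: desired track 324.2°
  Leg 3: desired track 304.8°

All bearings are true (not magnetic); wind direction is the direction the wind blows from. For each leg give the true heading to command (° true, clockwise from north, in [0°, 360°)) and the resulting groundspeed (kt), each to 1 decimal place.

Leg 1: heading=285.2°, groundspeed=103.6 kt
Leg 2: heading=345.1°, groundspeed=72.4 kt
Leg 3: heading=326.5°, groundspeed=82.7 kt

Leg 1: desired track 268.8°; wind correction +16.4° → command heading 285.2°, groundspeed 103.6 kt
Leg 2: desired track 324.2°; wind correction +20.9° → command heading 345.1°, groundspeed 72.4 kt
Leg 3: desired track 304.8°; wind correction +21.7° → command heading 326.5°, groundspeed 82.7 kt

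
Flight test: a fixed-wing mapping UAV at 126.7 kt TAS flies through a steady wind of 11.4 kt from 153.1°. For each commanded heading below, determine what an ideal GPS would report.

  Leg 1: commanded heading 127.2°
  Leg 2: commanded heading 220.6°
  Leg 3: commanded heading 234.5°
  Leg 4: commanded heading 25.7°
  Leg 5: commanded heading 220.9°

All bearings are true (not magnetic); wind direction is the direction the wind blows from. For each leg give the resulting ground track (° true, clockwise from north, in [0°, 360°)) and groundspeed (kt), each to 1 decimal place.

Leg 1: track=124.8°, groundspeed=116.6 kt
Leg 2: track=225.5°, groundspeed=122.8 kt
Leg 3: track=239.7°, groundspeed=125.5 kt
Leg 4: track=21.8°, groundspeed=133.9 kt
Leg 5: track=225.8°, groundspeed=122.8 kt

Leg 1: heading 127.2°; drift -2.4° → track 124.8°, groundspeed 116.6 kt
Leg 2: heading 220.6°; drift +4.9° → track 225.5°, groundspeed 122.8 kt
Leg 3: heading 234.5°; drift +5.2° → track 239.7°, groundspeed 125.5 kt
Leg 4: heading 25.7°; drift -3.9° → track 21.8°, groundspeed 133.9 kt
Leg 5: heading 220.9°; drift +4.9° → track 225.8°, groundspeed 122.8 kt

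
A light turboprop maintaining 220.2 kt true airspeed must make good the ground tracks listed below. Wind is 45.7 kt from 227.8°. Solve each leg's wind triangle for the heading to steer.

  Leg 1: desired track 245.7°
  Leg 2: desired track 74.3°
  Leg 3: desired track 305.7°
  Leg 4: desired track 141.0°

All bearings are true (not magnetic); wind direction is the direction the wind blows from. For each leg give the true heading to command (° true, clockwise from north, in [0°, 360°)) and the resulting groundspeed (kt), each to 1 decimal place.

Leg 1: desired track 245.7°; wind correction -3.7° → command heading 242.0°, groundspeed 176.3 kt
Leg 2: desired track 74.3°; wind correction +5.3° → command heading 79.6°, groundspeed 260.2 kt
Leg 3: desired track 305.7°; wind correction -11.7° → command heading 294.0°, groundspeed 206.0 kt
Leg 4: desired track 141.0°; wind correction +12.0° → command heading 153.0°, groundspeed 212.9 kt

Leg 1: heading=242.0°, groundspeed=176.3 kt
Leg 2: heading=79.6°, groundspeed=260.2 kt
Leg 3: heading=294.0°, groundspeed=206.0 kt
Leg 4: heading=153.0°, groundspeed=212.9 kt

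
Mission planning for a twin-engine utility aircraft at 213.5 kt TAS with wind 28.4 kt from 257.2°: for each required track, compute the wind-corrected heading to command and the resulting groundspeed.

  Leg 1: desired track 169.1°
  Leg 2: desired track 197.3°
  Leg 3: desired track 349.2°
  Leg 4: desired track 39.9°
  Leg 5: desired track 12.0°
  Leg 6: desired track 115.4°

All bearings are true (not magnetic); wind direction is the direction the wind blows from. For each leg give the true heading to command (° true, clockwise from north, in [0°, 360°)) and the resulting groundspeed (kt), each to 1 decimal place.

Leg 1: heading=176.7°, groundspeed=210.7 kt
Leg 2: heading=203.9°, groundspeed=197.8 kt
Leg 3: heading=341.6°, groundspeed=212.6 kt
Leg 4: heading=35.3°, groundspeed=235.4 kt
Leg 5: heading=5.1°, groundspeed=223.9 kt
Leg 6: heading=120.1°, groundspeed=235.1 kt

Leg 1: desired track 169.1°; wind correction +7.6° → command heading 176.7°, groundspeed 210.7 kt
Leg 2: desired track 197.3°; wind correction +6.6° → command heading 203.9°, groundspeed 197.8 kt
Leg 3: desired track 349.2°; wind correction -7.6° → command heading 341.6°, groundspeed 212.6 kt
Leg 4: desired track 39.9°; wind correction -4.6° → command heading 35.3°, groundspeed 235.4 kt
Leg 5: desired track 12.0°; wind correction -6.9° → command heading 5.1°, groundspeed 223.9 kt
Leg 6: desired track 115.4°; wind correction +4.7° → command heading 120.1°, groundspeed 235.1 kt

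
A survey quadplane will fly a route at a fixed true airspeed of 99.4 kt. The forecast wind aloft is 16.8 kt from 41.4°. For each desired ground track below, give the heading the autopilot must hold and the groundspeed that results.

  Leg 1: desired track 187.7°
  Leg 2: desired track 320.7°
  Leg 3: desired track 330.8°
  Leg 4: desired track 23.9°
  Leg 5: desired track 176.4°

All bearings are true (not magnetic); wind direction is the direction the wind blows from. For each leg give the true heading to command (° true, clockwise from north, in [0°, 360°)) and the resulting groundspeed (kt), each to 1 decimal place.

Leg 1: heading=182.3°, groundspeed=112.9 kt
Leg 2: heading=330.3°, groundspeed=95.3 kt
Leg 3: heading=340.0°, groundspeed=92.5 kt
Leg 4: heading=26.8°, groundspeed=83.2 kt
Leg 5: heading=169.5°, groundspeed=110.6 kt

Leg 1: desired track 187.7°; wind correction -5.4° → command heading 182.3°, groundspeed 112.9 kt
Leg 2: desired track 320.7°; wind correction +9.6° → command heading 330.3°, groundspeed 95.3 kt
Leg 3: desired track 330.8°; wind correction +9.2° → command heading 340.0°, groundspeed 92.5 kt
Leg 4: desired track 23.9°; wind correction +2.9° → command heading 26.8°, groundspeed 83.2 kt
Leg 5: desired track 176.4°; wind correction -6.9° → command heading 169.5°, groundspeed 110.6 kt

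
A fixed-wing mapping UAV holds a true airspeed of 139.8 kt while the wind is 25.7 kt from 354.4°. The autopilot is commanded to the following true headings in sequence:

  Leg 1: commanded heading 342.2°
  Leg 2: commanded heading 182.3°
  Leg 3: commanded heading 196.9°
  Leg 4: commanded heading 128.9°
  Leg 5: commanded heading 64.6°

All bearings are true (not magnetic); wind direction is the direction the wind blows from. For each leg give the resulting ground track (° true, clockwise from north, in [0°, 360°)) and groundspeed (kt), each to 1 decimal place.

Leg 1: track=339.5°, groundspeed=114.8 kt
Leg 2: track=181.1°, groundspeed=165.3 kt
Leg 3: track=193.5°, groundspeed=163.8 kt
Leg 4: track=135.5°, groundspeed=158.9 kt
Leg 5: track=75.1°, groundspeed=133.3 kt

Leg 1: heading 342.2°; drift -2.7° → track 339.5°, groundspeed 114.8 kt
Leg 2: heading 182.3°; drift -1.2° → track 181.1°, groundspeed 165.3 kt
Leg 3: heading 196.9°; drift -3.4° → track 193.5°, groundspeed 163.8 kt
Leg 4: heading 128.9°; drift +6.6° → track 135.5°, groundspeed 158.9 kt
Leg 5: heading 64.6°; drift +10.5° → track 75.1°, groundspeed 133.3 kt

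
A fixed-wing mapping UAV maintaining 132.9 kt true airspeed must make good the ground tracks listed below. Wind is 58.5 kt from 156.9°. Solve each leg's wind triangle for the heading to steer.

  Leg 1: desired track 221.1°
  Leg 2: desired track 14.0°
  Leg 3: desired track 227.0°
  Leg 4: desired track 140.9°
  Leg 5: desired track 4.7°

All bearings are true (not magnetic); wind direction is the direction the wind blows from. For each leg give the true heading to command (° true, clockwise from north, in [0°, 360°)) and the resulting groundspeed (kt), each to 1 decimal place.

Leg 1: desired track 221.1°; wind correction -23.3° → command heading 197.8°, groundspeed 96.6 kt
Leg 2: desired track 14.0°; wind correction +15.4° → command heading 29.4°, groundspeed 174.8 kt
Leg 3: desired track 227.0°; wind correction -24.4° → command heading 202.6°, groundspeed 101.1 kt
Leg 4: desired track 140.9°; wind correction +7.0° → command heading 147.9°, groundspeed 75.7 kt
Leg 5: desired track 4.7°; wind correction +11.8° → command heading 16.5°, groundspeed 181.8 kt

Leg 1: heading=197.8°, groundspeed=96.6 kt
Leg 2: heading=29.4°, groundspeed=174.8 kt
Leg 3: heading=202.6°, groundspeed=101.1 kt
Leg 4: heading=147.9°, groundspeed=75.7 kt
Leg 5: heading=16.5°, groundspeed=181.8 kt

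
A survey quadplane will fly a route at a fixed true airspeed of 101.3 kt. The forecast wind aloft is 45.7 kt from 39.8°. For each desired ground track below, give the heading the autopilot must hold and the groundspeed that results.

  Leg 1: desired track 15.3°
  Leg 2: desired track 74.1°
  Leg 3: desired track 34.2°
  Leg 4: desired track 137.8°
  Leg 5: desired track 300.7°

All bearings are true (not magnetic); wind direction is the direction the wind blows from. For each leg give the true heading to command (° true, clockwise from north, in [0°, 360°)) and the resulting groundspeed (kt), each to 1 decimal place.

Leg 1: heading=26.1°, groundspeed=57.9 kt
Leg 2: heading=59.4°, groundspeed=60.2 kt
Leg 3: heading=36.7°, groundspeed=55.7 kt
Leg 4: heading=111.3°, groundspeed=97.0 kt
Leg 5: heading=327.2°, groundspeed=97.9 kt

Leg 1: desired track 15.3°; wind correction +10.8° → command heading 26.1°, groundspeed 57.9 kt
Leg 2: desired track 74.1°; wind correction -14.7° → command heading 59.4°, groundspeed 60.2 kt
Leg 3: desired track 34.2°; wind correction +2.5° → command heading 36.7°, groundspeed 55.7 kt
Leg 4: desired track 137.8°; wind correction -26.5° → command heading 111.3°, groundspeed 97.0 kt
Leg 5: desired track 300.7°; wind correction +26.5° → command heading 327.2°, groundspeed 97.9 kt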